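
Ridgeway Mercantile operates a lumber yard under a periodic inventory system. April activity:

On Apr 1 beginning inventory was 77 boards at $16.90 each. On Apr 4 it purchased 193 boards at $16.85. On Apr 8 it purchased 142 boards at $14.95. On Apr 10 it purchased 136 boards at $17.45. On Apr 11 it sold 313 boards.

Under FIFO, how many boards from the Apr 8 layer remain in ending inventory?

99

Apr 11, 313 sold [FIFO — oldest first]: 77 @ $16.90 + 193 @ $16.85 + 43 @ $14.95 = $5,196.20
Ending inventory: 99 @ $14.95 + 136 @ $17.45 = $3,853.25
Check: goods available $9,049.45 = COGS $5,196.20 + ending $3,853.25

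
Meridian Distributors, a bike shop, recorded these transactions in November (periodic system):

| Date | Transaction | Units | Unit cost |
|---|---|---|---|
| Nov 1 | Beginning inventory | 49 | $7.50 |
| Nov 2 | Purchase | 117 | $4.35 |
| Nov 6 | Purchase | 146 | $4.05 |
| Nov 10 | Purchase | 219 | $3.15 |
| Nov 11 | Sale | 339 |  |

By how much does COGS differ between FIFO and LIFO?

FIFO COGS: 49 @ $7.50 + 117 @ $4.35 + 146 @ $4.05 + 27 @ $3.15 = $1,552.80
LIFO COGS: 219 @ $3.15 + 120 @ $4.05 = $1,175.85
Difference = |$1,552.80 − $1,175.85| = $376.95

$376.95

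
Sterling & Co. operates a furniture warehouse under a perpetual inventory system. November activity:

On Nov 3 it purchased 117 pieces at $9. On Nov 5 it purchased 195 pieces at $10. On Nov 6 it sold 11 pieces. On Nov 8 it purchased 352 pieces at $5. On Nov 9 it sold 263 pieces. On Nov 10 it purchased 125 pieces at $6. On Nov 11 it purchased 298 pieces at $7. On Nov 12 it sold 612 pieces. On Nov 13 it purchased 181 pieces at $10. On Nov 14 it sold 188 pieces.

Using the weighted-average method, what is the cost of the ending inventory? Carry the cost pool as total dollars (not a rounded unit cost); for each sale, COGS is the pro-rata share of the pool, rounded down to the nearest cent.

After Nov 3: 117 on hand, pool $1,053.00 (≈ $9.0000 each)
After Nov 5: 312 on hand, pool $3,003.00 (≈ $9.6250 each)
Nov 6, sell 11: 11/312 × $3,003.00 → $105.87
After Nov 8: 653 on hand, pool $4,657.13 (≈ $7.1319 each)
Nov 9, sell 263: 263/653 × $4,657.13 → $1,875.68
After Nov 10: 515 on hand, pool $3,531.45 (≈ $6.8572 each)
After Nov 11: 813 on hand, pool $5,617.45 (≈ $6.9095 each)
Nov 12, sell 612: 612/813 × $5,617.45 → $4,228.63
After Nov 13: 382 on hand, pool $3,198.82 (≈ $8.3739 each)
Nov 14, sell 188: 188/382 × $3,198.82 → $1,574.28
Total COGS = $105.87 + $1,875.68 + $4,228.63 + $1,574.28 = $7,784.46
Ending inventory (cost pool remaining) = $1,624.54

Ending inventory = $1,624.54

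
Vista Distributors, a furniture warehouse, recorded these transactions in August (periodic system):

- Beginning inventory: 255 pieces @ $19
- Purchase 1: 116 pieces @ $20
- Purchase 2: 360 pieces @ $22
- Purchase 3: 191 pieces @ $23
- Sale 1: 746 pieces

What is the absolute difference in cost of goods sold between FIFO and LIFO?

$704

FIFO COGS: 255 @ $19 + 116 @ $20 + 360 @ $22 + 15 @ $23 = $15,430
LIFO COGS: 191 @ $23 + 360 @ $22 + 116 @ $20 + 79 @ $19 = $16,134
Difference = |$15,430 − $16,134| = $704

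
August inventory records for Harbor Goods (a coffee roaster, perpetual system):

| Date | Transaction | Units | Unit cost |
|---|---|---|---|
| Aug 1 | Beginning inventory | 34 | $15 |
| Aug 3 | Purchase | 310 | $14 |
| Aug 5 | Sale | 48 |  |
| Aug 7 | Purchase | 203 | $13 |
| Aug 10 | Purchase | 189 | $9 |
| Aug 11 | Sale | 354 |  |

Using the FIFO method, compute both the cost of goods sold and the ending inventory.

Aug 5, 48 sold [FIFO — oldest first]: 34 @ $15 + 14 @ $14 = $706
Aug 11, 354 sold [FIFO — oldest first]: 296 @ $14 + 58 @ $13 = $4,898
Total COGS = $706 + $4,898 = $5,604
Ending inventory: 145 @ $13 + 189 @ $9 = $3,586

COGS = $5,604; ending inventory = $3,586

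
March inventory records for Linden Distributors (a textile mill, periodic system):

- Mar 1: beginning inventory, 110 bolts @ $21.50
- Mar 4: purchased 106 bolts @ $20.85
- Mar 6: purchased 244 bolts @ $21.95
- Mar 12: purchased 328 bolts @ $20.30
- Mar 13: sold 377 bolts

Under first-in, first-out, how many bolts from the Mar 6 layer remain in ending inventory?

Mar 13, 377 sold [FIFO — oldest first]: 110 @ $21.50 + 106 @ $20.85 + 161 @ $21.95 = $8,109.05
Ending inventory: 83 @ $21.95 + 328 @ $20.30 = $8,480.25
Check: goods available $16,589.30 = COGS $8,109.05 + ending $8,480.25

83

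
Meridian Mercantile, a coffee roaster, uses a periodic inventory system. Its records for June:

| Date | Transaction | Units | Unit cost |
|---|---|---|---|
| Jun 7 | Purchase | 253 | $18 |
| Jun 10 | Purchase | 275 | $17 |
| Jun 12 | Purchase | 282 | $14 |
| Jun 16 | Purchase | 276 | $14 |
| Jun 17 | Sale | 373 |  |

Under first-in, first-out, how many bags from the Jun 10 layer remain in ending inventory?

Jun 17, 373 sold [FIFO — oldest first]: 253 @ $18 + 120 @ $17 = $6,594
Ending inventory: 155 @ $17 + 282 @ $14 + 276 @ $14 = $10,447

155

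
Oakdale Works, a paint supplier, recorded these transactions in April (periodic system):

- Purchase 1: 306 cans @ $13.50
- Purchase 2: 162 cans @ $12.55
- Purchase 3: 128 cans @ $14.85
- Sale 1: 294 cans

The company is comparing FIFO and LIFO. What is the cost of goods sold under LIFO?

FIFO COGS: 294 @ $13.50 = $3,969.00
LIFO COGS: 128 @ $14.85 + 162 @ $12.55 + 4 @ $13.50 = $3,987.90

COGS = $3,987.90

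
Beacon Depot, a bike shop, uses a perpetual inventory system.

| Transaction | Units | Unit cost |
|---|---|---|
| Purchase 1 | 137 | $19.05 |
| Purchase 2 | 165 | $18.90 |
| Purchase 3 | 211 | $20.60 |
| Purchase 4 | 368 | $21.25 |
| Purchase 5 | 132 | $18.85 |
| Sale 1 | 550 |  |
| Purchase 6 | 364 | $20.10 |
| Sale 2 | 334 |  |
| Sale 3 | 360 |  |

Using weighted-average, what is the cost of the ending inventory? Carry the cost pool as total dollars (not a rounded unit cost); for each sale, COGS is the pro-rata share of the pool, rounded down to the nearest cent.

Ending inventory = $2,674.91

After Purchase 1: 137 on hand, pool $2,609.85 (≈ $19.0500 each)
After Purchase 2: 302 on hand, pool $5,728.35 (≈ $18.9680 each)
After Purchase 3: 513 on hand, pool $10,074.95 (≈ $19.6393 each)
After Purchase 4: 881 on hand, pool $17,894.95 (≈ $20.3121 each)
After Purchase 5: 1013 on hand, pool $20,383.15 (≈ $20.1216 each)
Sale 1, sell 550: 550/1013 × $20,383.15 → $11,066.86
After Purchase 6: 827 on hand, pool $16,632.69 (≈ $20.1121 each)
Sale 2, sell 334: 334/827 × $16,632.69 → $6,717.43
Sale 3, sell 360: 360/493 × $9,915.26 → $7,240.35
Total COGS = $11,066.86 + $6,717.43 + $7,240.35 = $25,024.64
Ending inventory (cost pool remaining) = $2,674.91
Check: goods available $27,699.55 = COGS $25,024.64 + ending $2,674.91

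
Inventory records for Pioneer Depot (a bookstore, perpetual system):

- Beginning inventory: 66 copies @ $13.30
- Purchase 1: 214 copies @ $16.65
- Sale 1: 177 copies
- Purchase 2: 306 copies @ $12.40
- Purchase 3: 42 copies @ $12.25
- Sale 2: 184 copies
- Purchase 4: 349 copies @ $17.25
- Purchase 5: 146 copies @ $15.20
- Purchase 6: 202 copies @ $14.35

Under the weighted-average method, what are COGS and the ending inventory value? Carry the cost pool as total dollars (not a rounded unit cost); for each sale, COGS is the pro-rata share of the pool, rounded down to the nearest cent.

COGS = $5,231.72; ending inventory = $14,656.23

After Beginning: 66 on hand, pool $877.80 (≈ $13.3000 each)
After Purchase 1: 280 on hand, pool $4,440.90 (≈ $15.8604 each)
Sale 1, sell 177: 177/280 × $4,440.90 → $2,807.28
After Purchase 2: 409 on hand, pool $5,428.02 (≈ $13.2714 each)
After Purchase 3: 451 on hand, pool $5,942.52 (≈ $13.1763 each)
Sale 2, sell 184: 184/451 × $5,942.52 → $2,424.44
After Purchase 4: 616 on hand, pool $9,538.33 (≈ $15.4843 each)
After Purchase 5: 762 on hand, pool $11,757.53 (≈ $15.4298 each)
After Purchase 6: 964 on hand, pool $14,656.23 (≈ $15.2036 each)
Total COGS = $2,807.28 + $2,424.44 = $5,231.72
Ending inventory (cost pool remaining) = $14,656.23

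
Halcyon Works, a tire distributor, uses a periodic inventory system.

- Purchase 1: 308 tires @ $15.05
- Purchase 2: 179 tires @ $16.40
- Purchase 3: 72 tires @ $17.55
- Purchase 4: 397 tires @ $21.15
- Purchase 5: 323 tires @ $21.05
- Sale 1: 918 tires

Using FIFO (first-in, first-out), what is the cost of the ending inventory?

Ending inventory = $7,602.85

Sale 1 (918) [FIFO — oldest first]: 308 @ $15.05 + 179 @ $16.40 + 72 @ $17.55 + 359 @ $21.15 = $16,427.45
Ending inventory: 38 @ $21.15 + 323 @ $21.05 = $7,602.85
Check: goods available $24,030.30 = COGS $16,427.45 + ending $7,602.85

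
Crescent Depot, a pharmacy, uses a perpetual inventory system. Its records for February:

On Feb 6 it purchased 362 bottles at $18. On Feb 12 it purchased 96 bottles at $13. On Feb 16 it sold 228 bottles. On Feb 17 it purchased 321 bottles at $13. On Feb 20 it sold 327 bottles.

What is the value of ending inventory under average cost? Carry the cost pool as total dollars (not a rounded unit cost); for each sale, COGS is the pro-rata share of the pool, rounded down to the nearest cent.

After Feb 6: 362 on hand, pool $6,516.00 (≈ $18.0000 each)
After Feb 12: 458 on hand, pool $7,764.00 (≈ $16.9520 each)
Feb 16, sell 228: 228/458 × $7,764.00 → $3,865.04
After Feb 17: 551 on hand, pool $8,071.96 (≈ $14.6497 each)
Feb 20, sell 327: 327/551 × $8,071.96 → $4,790.43
Total COGS = $3,865.04 + $4,790.43 = $8,655.47
Ending inventory (cost pool remaining) = $3,281.53

Ending inventory = $3,281.53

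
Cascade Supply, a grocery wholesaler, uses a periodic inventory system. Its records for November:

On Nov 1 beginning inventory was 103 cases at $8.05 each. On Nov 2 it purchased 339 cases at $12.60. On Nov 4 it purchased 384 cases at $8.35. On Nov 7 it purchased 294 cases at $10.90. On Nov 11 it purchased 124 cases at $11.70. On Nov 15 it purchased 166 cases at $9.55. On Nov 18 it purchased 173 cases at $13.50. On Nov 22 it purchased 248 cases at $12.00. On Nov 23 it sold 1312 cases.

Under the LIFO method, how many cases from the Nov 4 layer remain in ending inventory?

77

Nov 23, 1312 sold [LIFO — newest first]: 248 @ $12.00 + 173 @ $13.50 + 166 @ $9.55 + 124 @ $11.70 + 294 @ $10.90 + 307 @ $8.35 = $14,115.65
Ending inventory: 103 @ $8.05 + 339 @ $12.60 + 77 @ $8.35 = $5,743.50
Check: goods available $19,859.15 = COGS $14,115.65 + ending $5,743.50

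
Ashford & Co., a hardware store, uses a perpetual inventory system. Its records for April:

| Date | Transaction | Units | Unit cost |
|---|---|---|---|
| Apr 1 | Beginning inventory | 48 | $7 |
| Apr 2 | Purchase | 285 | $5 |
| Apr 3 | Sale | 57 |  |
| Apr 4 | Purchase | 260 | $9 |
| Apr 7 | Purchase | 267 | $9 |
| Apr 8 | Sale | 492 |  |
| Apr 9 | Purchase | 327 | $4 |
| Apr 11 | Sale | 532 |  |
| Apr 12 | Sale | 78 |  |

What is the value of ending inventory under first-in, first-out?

Ending inventory = $112

Apr 3, 57 sold [FIFO — oldest first]: 48 @ $7 + 9 @ $5 = $381
Apr 8, 492 sold [FIFO — oldest first]: 276 @ $5 + 216 @ $9 = $3,324
Apr 11, 532 sold [FIFO — oldest first]: 44 @ $9 + 267 @ $9 + 221 @ $4 = $3,683
Apr 12, 78 sold [FIFO — oldest first]: 78 @ $4 = $312
Total COGS = $381 + $3,324 + $3,683 + $312 = $7,700
Ending inventory: 28 @ $4 = $112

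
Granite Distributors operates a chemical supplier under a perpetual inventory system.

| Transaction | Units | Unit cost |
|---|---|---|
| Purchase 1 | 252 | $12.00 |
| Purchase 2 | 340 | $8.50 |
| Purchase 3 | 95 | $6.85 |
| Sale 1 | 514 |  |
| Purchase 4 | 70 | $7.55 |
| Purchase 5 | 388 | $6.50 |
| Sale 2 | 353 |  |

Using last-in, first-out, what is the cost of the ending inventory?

Ending inventory = $2,832.00

Sale 1 (514) [LIFO — newest first]: 95 @ $6.85 + 340 @ $8.50 + 79 @ $12.00 = $4,488.75
Sale 2 (353) [LIFO — newest first]: 353 @ $6.50 = $2,294.50
Total COGS = $4,488.75 + $2,294.50 = $6,783.25
Ending inventory: 173 @ $12.00 + 70 @ $7.55 + 35 @ $6.50 = $2,832.00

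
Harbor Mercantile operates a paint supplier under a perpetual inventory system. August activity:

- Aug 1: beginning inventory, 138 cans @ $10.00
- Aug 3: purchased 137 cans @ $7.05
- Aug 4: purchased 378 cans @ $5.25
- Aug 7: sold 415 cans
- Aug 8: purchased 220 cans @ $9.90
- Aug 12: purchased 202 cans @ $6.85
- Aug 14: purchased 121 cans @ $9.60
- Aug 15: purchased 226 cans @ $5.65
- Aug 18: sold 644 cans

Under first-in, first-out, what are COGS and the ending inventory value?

COGS = $7,782.45; ending inventory = $2,548.10

Aug 7, 415 sold [FIFO — oldest first]: 138 @ $10.00 + 137 @ $7.05 + 140 @ $5.25 = $3,080.85
Aug 18, 644 sold [FIFO — oldest first]: 238 @ $5.25 + 220 @ $9.90 + 186 @ $6.85 = $4,701.60
Total COGS = $3,080.85 + $4,701.60 = $7,782.45
Ending inventory: 16 @ $6.85 + 121 @ $9.60 + 226 @ $5.65 = $2,548.10
Check: goods available $10,330.55 = COGS $7,782.45 + ending $2,548.10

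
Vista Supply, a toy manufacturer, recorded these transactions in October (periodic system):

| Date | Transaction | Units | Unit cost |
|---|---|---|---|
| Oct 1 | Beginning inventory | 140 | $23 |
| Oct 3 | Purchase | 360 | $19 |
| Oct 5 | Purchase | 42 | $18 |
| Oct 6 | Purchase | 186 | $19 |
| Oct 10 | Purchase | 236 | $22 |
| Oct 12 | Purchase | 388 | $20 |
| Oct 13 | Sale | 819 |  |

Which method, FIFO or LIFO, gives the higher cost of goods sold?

FIFO COGS: 140 @ $23 + 360 @ $19 + 42 @ $18 + 186 @ $19 + 91 @ $22 = $16,352
LIFO COGS: 388 @ $20 + 236 @ $22 + 186 @ $19 + 9 @ $18 = $16,648

LIFO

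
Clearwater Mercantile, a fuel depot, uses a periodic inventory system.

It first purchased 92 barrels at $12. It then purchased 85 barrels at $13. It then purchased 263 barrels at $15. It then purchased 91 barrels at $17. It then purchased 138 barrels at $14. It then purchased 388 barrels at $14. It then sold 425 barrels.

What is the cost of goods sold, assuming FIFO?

Sale 1 (425) [FIFO — oldest first]: 92 @ $12 + 85 @ $13 + 248 @ $15 = $5,929
Ending inventory: 15 @ $15 + 91 @ $17 + 138 @ $14 + 388 @ $14 = $9,136

COGS = $5,929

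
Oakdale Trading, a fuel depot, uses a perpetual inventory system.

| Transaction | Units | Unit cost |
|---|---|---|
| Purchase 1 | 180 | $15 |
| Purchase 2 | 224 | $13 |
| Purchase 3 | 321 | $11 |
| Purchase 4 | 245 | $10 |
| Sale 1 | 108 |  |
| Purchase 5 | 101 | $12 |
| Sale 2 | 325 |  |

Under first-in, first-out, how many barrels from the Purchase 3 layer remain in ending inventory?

292

Sale 1 (108) [FIFO — oldest first]: 108 @ $15 = $1,620
Sale 2 (325) [FIFO — oldest first]: 72 @ $15 + 224 @ $13 + 29 @ $11 = $4,311
Total COGS = $1,620 + $4,311 = $5,931
Ending inventory: 292 @ $11 + 245 @ $10 + 101 @ $12 = $6,874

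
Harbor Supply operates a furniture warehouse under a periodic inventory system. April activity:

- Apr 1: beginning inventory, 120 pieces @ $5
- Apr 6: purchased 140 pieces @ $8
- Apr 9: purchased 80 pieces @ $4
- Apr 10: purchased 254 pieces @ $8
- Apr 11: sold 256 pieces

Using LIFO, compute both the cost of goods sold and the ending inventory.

Apr 11, 256 sold [LIFO — newest first]: 254 @ $8 + 2 @ $4 = $2,040
Ending inventory: 120 @ $5 + 140 @ $8 + 78 @ $4 = $2,032

COGS = $2,040; ending inventory = $2,032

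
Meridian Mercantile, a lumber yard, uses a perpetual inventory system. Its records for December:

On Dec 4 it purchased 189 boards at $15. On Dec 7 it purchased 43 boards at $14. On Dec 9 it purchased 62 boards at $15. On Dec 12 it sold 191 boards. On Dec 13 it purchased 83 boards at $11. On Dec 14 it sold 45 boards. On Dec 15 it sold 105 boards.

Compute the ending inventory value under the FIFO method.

Dec 12, 191 sold [FIFO — oldest first]: 189 @ $15 + 2 @ $14 = $2,863
Dec 14, 45 sold [FIFO — oldest first]: 41 @ $14 + 4 @ $15 = $634
Dec 15, 105 sold [FIFO — oldest first]: 58 @ $15 + 47 @ $11 = $1,387
Total COGS = $2,863 + $634 + $1,387 = $4,884
Ending inventory: 36 @ $11 = $396

Ending inventory = $396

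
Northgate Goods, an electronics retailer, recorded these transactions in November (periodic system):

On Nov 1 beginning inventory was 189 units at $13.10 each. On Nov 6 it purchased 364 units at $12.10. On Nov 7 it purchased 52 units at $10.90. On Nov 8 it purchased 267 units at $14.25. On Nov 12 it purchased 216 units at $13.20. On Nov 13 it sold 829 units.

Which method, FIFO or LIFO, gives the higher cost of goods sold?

LIFO

FIFO COGS: 189 @ $13.10 + 364 @ $12.10 + 52 @ $10.90 + 224 @ $14.25 = $10,639.10
LIFO COGS: 216 @ $13.20 + 267 @ $14.25 + 52 @ $10.90 + 294 @ $12.10 = $10,780.15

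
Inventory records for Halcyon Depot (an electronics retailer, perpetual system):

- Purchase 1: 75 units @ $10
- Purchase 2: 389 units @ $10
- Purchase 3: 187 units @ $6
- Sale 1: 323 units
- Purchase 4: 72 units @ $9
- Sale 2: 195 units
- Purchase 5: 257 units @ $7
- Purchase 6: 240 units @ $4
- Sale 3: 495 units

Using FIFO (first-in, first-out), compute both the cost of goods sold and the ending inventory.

Sale 1 (323) [FIFO — oldest first]: 75 @ $10 + 248 @ $10 = $3,230
Sale 2 (195) [FIFO — oldest first]: 141 @ $10 + 54 @ $6 = $1,734
Sale 3 (495) [FIFO — oldest first]: 133 @ $6 + 72 @ $9 + 257 @ $7 + 33 @ $4 = $3,377
Total COGS = $3,230 + $1,734 + $3,377 = $8,341
Ending inventory: 207 @ $4 = $828

COGS = $8,341; ending inventory = $828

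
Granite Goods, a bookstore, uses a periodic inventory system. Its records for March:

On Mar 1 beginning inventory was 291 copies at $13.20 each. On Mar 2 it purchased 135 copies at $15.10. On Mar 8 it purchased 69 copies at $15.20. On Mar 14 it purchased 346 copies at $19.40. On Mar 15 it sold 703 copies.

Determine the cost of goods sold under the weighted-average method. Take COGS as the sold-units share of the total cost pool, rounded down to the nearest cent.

Mar 15, sell 703: 703/841 × $13,640.90 → $11,402.55
Ending inventory (cost pool remaining) = $2,238.35
Check: goods available $13,640.90 = COGS $11,402.55 + ending $2,238.35

COGS = $11,402.55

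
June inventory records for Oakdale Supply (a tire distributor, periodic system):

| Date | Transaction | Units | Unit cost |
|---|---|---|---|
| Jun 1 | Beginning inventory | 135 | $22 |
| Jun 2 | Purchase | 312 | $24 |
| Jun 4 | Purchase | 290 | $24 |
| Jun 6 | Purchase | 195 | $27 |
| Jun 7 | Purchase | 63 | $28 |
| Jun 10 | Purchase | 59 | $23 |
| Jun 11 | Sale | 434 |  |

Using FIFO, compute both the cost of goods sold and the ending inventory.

Jun 11, 434 sold [FIFO — oldest first]: 135 @ $22 + 299 @ $24 = $10,146
Ending inventory: 13 @ $24 + 290 @ $24 + 195 @ $27 + 63 @ $28 + 59 @ $23 = $15,658

COGS = $10,146; ending inventory = $15,658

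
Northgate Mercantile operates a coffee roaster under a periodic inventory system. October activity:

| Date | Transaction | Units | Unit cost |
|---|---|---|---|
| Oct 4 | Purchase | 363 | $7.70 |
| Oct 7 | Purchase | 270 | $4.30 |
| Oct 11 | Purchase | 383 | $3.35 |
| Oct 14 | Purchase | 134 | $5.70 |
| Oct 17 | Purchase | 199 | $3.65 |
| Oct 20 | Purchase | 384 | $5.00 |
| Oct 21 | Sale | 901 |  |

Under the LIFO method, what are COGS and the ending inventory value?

Oct 21, 901 sold [LIFO — newest first]: 384 @ $5.00 + 199 @ $3.65 + 134 @ $5.70 + 184 @ $3.35 = $4,026.55
Ending inventory: 363 @ $7.70 + 270 @ $4.30 + 199 @ $3.35 = $4,622.75

COGS = $4,026.55; ending inventory = $4,622.75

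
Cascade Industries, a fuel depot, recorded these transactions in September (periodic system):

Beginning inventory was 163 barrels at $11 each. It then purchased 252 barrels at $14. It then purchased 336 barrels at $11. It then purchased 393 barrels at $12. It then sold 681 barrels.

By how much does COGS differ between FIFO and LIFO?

FIFO COGS: 163 @ $11 + 252 @ $14 + 266 @ $11 = $8,247
LIFO COGS: 393 @ $12 + 288 @ $11 = $7,884
Difference = |$8,247 − $7,884| = $363

$363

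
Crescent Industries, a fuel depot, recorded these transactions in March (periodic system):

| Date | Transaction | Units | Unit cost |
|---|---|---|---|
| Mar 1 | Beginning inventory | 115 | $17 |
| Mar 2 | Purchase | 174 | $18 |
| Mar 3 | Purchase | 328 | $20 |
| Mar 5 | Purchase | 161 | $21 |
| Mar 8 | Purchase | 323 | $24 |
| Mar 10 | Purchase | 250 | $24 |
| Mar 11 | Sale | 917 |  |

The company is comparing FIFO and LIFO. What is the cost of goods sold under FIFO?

COGS = $18,364

FIFO COGS: 115 @ $17 + 174 @ $18 + 328 @ $20 + 161 @ $21 + 139 @ $24 = $18,364
LIFO COGS: 250 @ $24 + 323 @ $24 + 161 @ $21 + 183 @ $20 = $20,793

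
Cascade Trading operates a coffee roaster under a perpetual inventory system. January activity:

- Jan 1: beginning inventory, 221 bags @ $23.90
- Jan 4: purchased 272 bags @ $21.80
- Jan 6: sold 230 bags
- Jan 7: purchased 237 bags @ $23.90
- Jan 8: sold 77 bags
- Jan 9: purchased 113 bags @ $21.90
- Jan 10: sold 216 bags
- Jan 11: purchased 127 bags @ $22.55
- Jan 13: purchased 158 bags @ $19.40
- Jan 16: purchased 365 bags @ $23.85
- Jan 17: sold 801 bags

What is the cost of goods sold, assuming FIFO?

COGS = $29,954.15

Jan 6, 230 sold [FIFO — oldest first]: 221 @ $23.90 + 9 @ $21.80 = $5,478.10
Jan 8, 77 sold [FIFO — oldest first]: 77 @ $21.80 = $1,678.60
Jan 10, 216 sold [FIFO — oldest first]: 186 @ $21.80 + 30 @ $23.90 = $4,771.80
Jan 17, 801 sold [FIFO — oldest first]: 207 @ $23.90 + 113 @ $21.90 + 127 @ $22.55 + 158 @ $19.40 + 196 @ $23.85 = $18,025.65
Total COGS = $5,478.10 + $1,678.60 + $4,771.80 + $18,025.65 = $29,954.15
Ending inventory: 169 @ $23.85 = $4,030.65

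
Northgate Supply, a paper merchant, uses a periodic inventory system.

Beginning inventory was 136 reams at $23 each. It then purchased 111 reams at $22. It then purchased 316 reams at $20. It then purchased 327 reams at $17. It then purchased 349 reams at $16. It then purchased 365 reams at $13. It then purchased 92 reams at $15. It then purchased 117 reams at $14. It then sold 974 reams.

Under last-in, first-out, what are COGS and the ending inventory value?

COGS = $14,214; ending inventory = $16,582

Sale 1 (974) [LIFO — newest first]: 117 @ $14 + 92 @ $15 + 365 @ $13 + 349 @ $16 + 51 @ $17 = $14,214
Ending inventory: 136 @ $23 + 111 @ $22 + 316 @ $20 + 276 @ $17 = $16,582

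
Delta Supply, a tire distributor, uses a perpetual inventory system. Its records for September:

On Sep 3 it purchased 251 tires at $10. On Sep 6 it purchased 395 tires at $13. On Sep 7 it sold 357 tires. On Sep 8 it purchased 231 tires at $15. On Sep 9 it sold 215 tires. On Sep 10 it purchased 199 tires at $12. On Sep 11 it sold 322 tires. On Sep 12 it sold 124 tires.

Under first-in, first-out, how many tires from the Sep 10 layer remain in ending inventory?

58

Sep 7, 357 sold [FIFO — oldest first]: 251 @ $10 + 106 @ $13 = $3,888
Sep 9, 215 sold [FIFO — oldest first]: 215 @ $13 = $2,795
Sep 11, 322 sold [FIFO — oldest first]: 74 @ $13 + 231 @ $15 + 17 @ $12 = $4,631
Sep 12, 124 sold [FIFO — oldest first]: 124 @ $12 = $1,488
Total COGS = $3,888 + $2,795 + $4,631 + $1,488 = $12,802
Ending inventory: 58 @ $12 = $696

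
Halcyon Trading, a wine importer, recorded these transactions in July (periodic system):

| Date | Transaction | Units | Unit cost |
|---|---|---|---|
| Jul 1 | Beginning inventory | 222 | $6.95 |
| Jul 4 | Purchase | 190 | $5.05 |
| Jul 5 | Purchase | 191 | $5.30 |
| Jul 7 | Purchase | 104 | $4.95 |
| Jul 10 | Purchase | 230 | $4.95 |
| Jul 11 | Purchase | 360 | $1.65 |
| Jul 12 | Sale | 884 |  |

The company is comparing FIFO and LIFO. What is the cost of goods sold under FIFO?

COGS = $4,905.65

FIFO COGS: 222 @ $6.95 + 190 @ $5.05 + 191 @ $5.30 + 104 @ $4.95 + 177 @ $4.95 = $4,905.65
LIFO COGS: 360 @ $1.65 + 230 @ $4.95 + 104 @ $4.95 + 190 @ $5.30 = $3,254.30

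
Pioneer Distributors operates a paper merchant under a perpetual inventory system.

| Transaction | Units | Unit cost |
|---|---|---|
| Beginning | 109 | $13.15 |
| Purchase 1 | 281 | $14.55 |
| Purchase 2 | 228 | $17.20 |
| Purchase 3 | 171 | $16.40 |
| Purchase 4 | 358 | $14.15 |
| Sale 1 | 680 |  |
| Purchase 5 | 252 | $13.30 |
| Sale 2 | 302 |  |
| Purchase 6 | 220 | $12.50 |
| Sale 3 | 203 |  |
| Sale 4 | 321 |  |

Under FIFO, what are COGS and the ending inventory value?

COGS = $22,002.70; ending inventory = $1,412.50

Sale 1 (680) [FIFO — oldest first]: 109 @ $13.15 + 281 @ $14.55 + 228 @ $17.20 + 62 @ $16.40 = $10,460.30
Sale 2 (302) [FIFO — oldest first]: 109 @ $16.40 + 193 @ $14.15 = $4,518.55
Sale 3 (203) [FIFO — oldest first]: 165 @ $14.15 + 38 @ $13.30 = $2,840.15
Sale 4 (321) [FIFO — oldest first]: 214 @ $13.30 + 107 @ $12.50 = $4,183.70
Total COGS = $10,460.30 + $4,518.55 + $2,840.15 + $4,183.70 = $22,002.70
Ending inventory: 113 @ $12.50 = $1,412.50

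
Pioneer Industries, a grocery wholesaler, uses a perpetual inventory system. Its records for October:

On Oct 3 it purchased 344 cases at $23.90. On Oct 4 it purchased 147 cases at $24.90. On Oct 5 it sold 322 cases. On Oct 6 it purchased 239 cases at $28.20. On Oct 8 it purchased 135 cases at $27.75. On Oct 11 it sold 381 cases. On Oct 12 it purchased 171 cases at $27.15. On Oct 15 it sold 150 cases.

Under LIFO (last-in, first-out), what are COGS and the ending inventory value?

Oct 5, 322 sold [LIFO — newest first]: 147 @ $24.90 + 175 @ $23.90 = $7,842.80
Oct 11, 381 sold [LIFO — newest first]: 135 @ $27.75 + 239 @ $28.20 + 7 @ $23.90 = $10,653.35
Oct 15, 150 sold [LIFO — newest first]: 150 @ $27.15 = $4,072.50
Total COGS = $7,842.80 + $10,653.35 + $4,072.50 = $22,568.65
Ending inventory: 162 @ $23.90 + 21 @ $27.15 = $4,441.95

COGS = $22,568.65; ending inventory = $4,441.95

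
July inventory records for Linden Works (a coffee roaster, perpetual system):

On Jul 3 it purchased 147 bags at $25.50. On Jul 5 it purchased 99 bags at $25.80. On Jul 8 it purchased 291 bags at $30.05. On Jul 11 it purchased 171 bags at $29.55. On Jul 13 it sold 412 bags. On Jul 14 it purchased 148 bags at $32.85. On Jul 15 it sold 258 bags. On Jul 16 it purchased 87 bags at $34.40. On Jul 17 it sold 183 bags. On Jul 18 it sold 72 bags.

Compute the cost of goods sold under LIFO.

COGS = $27,495.90

Jul 13, 412 sold [LIFO — newest first]: 171 @ $29.55 + 241 @ $30.05 = $12,295.10
Jul 15, 258 sold [LIFO — newest first]: 148 @ $32.85 + 50 @ $30.05 + 60 @ $25.80 = $7,912.30
Jul 17, 183 sold [LIFO — newest first]: 87 @ $34.40 + 39 @ $25.80 + 57 @ $25.50 = $5,452.50
Jul 18, 72 sold [LIFO — newest first]: 72 @ $25.50 = $1,836.00
Total COGS = $12,295.10 + $7,912.30 + $5,452.50 + $1,836.00 = $27,495.90
Ending inventory: 18 @ $25.50 = $459.00
Check: goods available $27,954.90 = COGS $27,495.90 + ending $459.00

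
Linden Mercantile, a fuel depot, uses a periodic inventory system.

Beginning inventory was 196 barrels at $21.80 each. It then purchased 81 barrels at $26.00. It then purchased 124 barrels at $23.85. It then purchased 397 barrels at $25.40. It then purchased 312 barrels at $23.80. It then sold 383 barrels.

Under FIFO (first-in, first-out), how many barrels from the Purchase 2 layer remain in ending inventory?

Sale 1 (383) [FIFO — oldest first]: 196 @ $21.80 + 81 @ $26.00 + 106 @ $23.85 = $8,906.90
Ending inventory: 18 @ $23.85 + 397 @ $25.40 + 312 @ $23.80 = $17,938.70

18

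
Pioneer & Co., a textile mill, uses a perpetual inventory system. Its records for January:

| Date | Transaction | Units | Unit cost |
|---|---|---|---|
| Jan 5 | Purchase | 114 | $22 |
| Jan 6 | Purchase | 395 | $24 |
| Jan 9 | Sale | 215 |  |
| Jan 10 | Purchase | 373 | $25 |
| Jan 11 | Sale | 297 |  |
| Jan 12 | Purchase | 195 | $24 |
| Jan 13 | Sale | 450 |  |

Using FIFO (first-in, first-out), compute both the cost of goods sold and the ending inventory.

Jan 9, 215 sold [FIFO — oldest first]: 114 @ $22 + 101 @ $24 = $4,932
Jan 11, 297 sold [FIFO — oldest first]: 294 @ $24 + 3 @ $25 = $7,131
Jan 13, 450 sold [FIFO — oldest first]: 370 @ $25 + 80 @ $24 = $11,170
Total COGS = $4,932 + $7,131 + $11,170 = $23,233
Ending inventory: 115 @ $24 = $2,760
Check: goods available $25,993 = COGS $23,233 + ending $2,760

COGS = $23,233; ending inventory = $2,760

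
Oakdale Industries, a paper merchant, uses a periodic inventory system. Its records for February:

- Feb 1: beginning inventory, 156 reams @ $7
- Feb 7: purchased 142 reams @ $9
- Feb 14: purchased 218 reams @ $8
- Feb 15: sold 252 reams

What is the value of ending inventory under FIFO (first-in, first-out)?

Ending inventory = $2,158

Feb 15, 252 sold [FIFO — oldest first]: 156 @ $7 + 96 @ $9 = $1,956
Ending inventory: 46 @ $9 + 218 @ $8 = $2,158
Check: goods available $4,114 = COGS $1,956 + ending $2,158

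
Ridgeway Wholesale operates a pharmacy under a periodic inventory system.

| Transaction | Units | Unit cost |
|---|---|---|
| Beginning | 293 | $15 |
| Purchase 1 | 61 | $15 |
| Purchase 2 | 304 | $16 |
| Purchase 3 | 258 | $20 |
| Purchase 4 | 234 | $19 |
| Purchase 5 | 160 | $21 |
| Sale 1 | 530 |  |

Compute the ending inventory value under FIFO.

Ending inventory = $15,014

Sale 1 (530) [FIFO — oldest first]: 293 @ $15 + 61 @ $15 + 176 @ $16 = $8,126
Ending inventory: 128 @ $16 + 258 @ $20 + 234 @ $19 + 160 @ $21 = $15,014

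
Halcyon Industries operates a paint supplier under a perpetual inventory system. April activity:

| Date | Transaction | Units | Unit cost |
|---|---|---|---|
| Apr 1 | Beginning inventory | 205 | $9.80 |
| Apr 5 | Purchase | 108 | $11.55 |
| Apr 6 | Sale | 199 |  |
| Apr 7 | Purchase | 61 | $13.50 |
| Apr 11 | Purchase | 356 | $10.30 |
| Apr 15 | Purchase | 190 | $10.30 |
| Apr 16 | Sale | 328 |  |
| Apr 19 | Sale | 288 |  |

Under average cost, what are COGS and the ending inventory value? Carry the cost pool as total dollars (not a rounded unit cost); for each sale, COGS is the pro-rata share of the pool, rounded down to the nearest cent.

COGS = $8,592.04; ending inventory = $1,111.66

After Apr 1: 205 on hand, pool $2,009.00 (≈ $9.8000 each)
After Apr 5: 313 on hand, pool $3,256.40 (≈ $10.4038 each)
Apr 6, sell 199: 199/313 × $3,256.40 → $2,070.36
After Apr 7: 175 on hand, pool $2,009.54 (≈ $11.4831 each)
After Apr 11: 531 on hand, pool $5,676.34 (≈ $10.6899 each)
After Apr 15: 721 on hand, pool $7,633.34 (≈ $10.5872 each)
Apr 16, sell 328: 328/721 × $7,633.34 → $3,472.58
Apr 19, sell 288: 288/393 × $4,160.76 → $3,049.10
Total COGS = $2,070.36 + $3,472.58 + $3,049.10 = $8,592.04
Ending inventory (cost pool remaining) = $1,111.66
Check: goods available $9,703.70 = COGS $8,592.04 + ending $1,111.66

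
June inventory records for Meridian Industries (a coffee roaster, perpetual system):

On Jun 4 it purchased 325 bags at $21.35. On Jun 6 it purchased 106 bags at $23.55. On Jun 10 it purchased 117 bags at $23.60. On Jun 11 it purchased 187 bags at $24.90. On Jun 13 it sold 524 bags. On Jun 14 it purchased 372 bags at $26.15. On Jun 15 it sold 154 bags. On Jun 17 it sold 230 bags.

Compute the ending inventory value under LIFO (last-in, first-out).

Jun 13, 524 sold [LIFO — newest first]: 187 @ $24.90 + 117 @ $23.60 + 106 @ $23.55 + 114 @ $21.35 = $12,347.70
Jun 15, 154 sold [LIFO — newest first]: 154 @ $26.15 = $4,027.10
Jun 17, 230 sold [LIFO — newest first]: 218 @ $26.15 + 12 @ $21.35 = $5,956.90
Total COGS = $12,347.70 + $4,027.10 + $5,956.90 = $22,331.70
Ending inventory: 199 @ $21.35 = $4,248.65
Check: goods available $26,580.35 = COGS $22,331.70 + ending $4,248.65

Ending inventory = $4,248.65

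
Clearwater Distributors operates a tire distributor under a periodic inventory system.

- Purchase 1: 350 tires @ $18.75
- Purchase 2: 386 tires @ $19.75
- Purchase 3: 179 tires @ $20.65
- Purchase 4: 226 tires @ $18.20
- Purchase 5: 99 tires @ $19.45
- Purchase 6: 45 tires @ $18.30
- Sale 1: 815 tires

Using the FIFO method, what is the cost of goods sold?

Sale 1 (815) [FIFO — oldest first]: 350 @ $18.75 + 386 @ $19.75 + 79 @ $20.65 = $15,817.35
Ending inventory: 100 @ $20.65 + 226 @ $18.20 + 99 @ $19.45 + 45 @ $18.30 = $8,927.25
Check: goods available $24,744.60 = COGS $15,817.35 + ending $8,927.25

COGS = $15,817.35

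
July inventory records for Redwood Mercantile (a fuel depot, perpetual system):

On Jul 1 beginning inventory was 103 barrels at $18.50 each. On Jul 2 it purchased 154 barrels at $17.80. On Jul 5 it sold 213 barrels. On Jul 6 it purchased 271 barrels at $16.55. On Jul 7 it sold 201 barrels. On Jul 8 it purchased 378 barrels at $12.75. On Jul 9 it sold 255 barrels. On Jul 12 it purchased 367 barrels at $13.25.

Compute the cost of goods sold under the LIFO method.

Jul 5, 213 sold [LIFO — newest first]: 154 @ $17.80 + 59 @ $18.50 = $3,832.70
Jul 7, 201 sold [LIFO — newest first]: 201 @ $16.55 = $3,326.55
Jul 9, 255 sold [LIFO — newest first]: 255 @ $12.75 = $3,251.25
Total COGS = $3,832.70 + $3,326.55 + $3,251.25 = $10,410.50
Ending inventory: 44 @ $18.50 + 70 @ $16.55 + 123 @ $12.75 + 367 @ $13.25 = $8,403.50

COGS = $10,410.50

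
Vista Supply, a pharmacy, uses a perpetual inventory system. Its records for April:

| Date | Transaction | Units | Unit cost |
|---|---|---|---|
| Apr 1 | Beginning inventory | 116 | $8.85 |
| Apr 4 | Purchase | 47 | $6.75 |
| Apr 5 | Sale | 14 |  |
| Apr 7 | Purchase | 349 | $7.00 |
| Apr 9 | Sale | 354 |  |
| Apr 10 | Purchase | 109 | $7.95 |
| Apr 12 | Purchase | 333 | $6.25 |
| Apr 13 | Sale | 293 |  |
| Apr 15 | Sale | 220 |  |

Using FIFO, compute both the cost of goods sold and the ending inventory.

COGS = $6,278.40; ending inventory = $456.25

Apr 5, 14 sold [FIFO — oldest first]: 14 @ $8.85 = $123.90
Apr 9, 354 sold [FIFO — oldest first]: 102 @ $8.85 + 47 @ $6.75 + 205 @ $7.00 = $2,654.95
Apr 13, 293 sold [FIFO — oldest first]: 144 @ $7.00 + 109 @ $7.95 + 40 @ $6.25 = $2,124.55
Apr 15, 220 sold [FIFO — oldest first]: 220 @ $6.25 = $1,375.00
Total COGS = $123.90 + $2,654.95 + $2,124.55 + $1,375.00 = $6,278.40
Ending inventory: 73 @ $6.25 = $456.25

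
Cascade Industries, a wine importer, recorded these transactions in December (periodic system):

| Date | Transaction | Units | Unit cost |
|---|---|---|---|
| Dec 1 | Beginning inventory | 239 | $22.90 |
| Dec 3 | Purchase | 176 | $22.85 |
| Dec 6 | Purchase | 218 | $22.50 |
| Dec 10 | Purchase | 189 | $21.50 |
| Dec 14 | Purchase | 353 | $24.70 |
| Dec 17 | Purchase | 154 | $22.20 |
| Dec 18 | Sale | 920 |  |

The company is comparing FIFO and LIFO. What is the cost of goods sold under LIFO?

FIFO COGS: 239 @ $22.90 + 176 @ $22.85 + 218 @ $22.50 + 189 @ $21.50 + 98 @ $24.70 = $20,883.80
LIFO COGS: 154 @ $22.20 + 353 @ $24.70 + 189 @ $21.50 + 218 @ $22.50 + 6 @ $22.85 = $21,243.50

COGS = $21,243.50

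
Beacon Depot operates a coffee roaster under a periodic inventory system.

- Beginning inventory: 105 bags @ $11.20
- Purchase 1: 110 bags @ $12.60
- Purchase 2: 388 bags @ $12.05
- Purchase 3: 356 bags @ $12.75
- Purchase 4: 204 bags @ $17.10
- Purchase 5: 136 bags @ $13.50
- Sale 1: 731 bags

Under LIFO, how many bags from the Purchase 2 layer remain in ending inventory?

Sale 1 (731) [LIFO — newest first]: 136 @ $13.50 + 204 @ $17.10 + 356 @ $12.75 + 35 @ $12.05 = $10,285.15
Ending inventory: 105 @ $11.20 + 110 @ $12.60 + 353 @ $12.05 = $6,815.65

353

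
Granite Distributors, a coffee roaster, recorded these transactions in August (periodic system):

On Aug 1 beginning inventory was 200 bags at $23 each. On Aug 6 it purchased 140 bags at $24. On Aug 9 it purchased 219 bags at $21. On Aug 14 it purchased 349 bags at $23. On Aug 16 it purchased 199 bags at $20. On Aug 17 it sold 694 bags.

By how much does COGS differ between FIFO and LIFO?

$591

FIFO COGS: 200 @ $23 + 140 @ $24 + 219 @ $21 + 135 @ $23 = $15,664
LIFO COGS: 199 @ $20 + 349 @ $23 + 146 @ $21 = $15,073
Difference = |$15,664 − $15,073| = $591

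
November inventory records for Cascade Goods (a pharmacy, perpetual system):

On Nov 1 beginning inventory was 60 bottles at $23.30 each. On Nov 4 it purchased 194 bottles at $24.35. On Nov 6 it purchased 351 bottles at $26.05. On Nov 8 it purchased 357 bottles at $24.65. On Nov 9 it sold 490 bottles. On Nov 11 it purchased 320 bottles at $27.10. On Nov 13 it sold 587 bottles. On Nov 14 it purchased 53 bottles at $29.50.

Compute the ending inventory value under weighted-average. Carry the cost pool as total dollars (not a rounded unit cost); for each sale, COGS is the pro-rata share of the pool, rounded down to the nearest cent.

Ending inventory = $6,864.41

After Nov 1: 60 on hand, pool $1,398.00 (≈ $23.3000 each)
After Nov 4: 254 on hand, pool $6,121.90 (≈ $24.1020 each)
After Nov 6: 605 on hand, pool $15,265.45 (≈ $25.2321 each)
After Nov 8: 962 on hand, pool $24,065.50 (≈ $25.0161 each)
Nov 9, sell 490: 490/962 × $24,065.50 → $12,257.89
After Nov 11: 792 on hand, pool $20,479.61 (≈ $25.8581 each)
Nov 13, sell 587: 587/792 × $20,479.61 → $15,178.70
After Nov 14: 258 on hand, pool $6,864.41 (≈ $26.6062 each)
Total COGS = $12,257.89 + $15,178.70 = $27,436.59
Ending inventory (cost pool remaining) = $6,864.41
Check: goods available $34,301.00 = COGS $27,436.59 + ending $6,864.41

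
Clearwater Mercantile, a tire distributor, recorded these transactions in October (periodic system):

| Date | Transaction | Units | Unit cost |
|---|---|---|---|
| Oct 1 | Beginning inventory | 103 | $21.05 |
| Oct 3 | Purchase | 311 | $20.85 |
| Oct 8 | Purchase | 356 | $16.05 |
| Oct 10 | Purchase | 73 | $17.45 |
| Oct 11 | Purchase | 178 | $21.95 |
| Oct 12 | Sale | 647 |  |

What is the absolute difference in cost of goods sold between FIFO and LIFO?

$663.40

FIFO COGS: 103 @ $21.05 + 311 @ $20.85 + 233 @ $16.05 = $12,392.15
LIFO COGS: 178 @ $21.95 + 73 @ $17.45 + 356 @ $16.05 + 40 @ $20.85 = $11,728.75
Difference = |$12,392.15 − $11,728.75| = $663.40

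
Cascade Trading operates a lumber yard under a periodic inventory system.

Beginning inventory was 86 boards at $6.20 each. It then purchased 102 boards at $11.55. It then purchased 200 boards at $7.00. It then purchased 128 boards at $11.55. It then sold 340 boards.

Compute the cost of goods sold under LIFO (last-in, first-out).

COGS = $3,017.00

Sale 1 (340) [LIFO — newest first]: 128 @ $11.55 + 200 @ $7.00 + 12 @ $11.55 = $3,017.00
Ending inventory: 86 @ $6.20 + 90 @ $11.55 = $1,572.70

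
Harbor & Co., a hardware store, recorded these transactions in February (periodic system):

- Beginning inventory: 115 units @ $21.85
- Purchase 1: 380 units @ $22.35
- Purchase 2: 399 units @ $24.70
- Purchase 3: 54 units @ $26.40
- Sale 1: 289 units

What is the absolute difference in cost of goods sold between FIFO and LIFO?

FIFO COGS: 115 @ $21.85 + 174 @ $22.35 = $6,401.65
LIFO COGS: 54 @ $26.40 + 235 @ $24.70 = $7,230.10
Difference = |$6,401.65 − $7,230.10| = $828.45

$828.45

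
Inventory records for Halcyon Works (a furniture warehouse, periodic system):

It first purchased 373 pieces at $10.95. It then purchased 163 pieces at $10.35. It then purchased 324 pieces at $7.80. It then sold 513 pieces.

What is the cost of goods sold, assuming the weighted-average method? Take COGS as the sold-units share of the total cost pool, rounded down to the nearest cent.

COGS = $4,950.21

Sale 1, sell 513: 513/860 × $8,298.60 → $4,950.21
Ending inventory (cost pool remaining) = $3,348.39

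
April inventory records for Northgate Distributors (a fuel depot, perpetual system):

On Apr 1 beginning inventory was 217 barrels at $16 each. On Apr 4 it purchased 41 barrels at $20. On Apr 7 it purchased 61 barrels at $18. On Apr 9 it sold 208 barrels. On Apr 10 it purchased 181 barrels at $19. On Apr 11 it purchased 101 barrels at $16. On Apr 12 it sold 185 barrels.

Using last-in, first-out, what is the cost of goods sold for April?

COGS = $6,826

Apr 9, 208 sold [LIFO — newest first]: 61 @ $18 + 41 @ $20 + 106 @ $16 = $3,614
Apr 12, 185 sold [LIFO — newest first]: 101 @ $16 + 84 @ $19 = $3,212
Total COGS = $3,614 + $3,212 = $6,826
Ending inventory: 111 @ $16 + 97 @ $19 = $3,619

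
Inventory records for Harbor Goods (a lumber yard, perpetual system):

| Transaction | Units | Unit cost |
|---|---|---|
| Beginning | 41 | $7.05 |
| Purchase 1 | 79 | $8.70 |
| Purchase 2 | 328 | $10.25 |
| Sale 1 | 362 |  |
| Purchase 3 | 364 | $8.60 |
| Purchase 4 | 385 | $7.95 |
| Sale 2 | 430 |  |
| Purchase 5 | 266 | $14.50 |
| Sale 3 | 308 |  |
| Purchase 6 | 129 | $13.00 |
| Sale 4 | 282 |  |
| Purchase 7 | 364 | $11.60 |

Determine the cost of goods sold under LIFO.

COGS = $14,316.55

Sale 1 (362) [LIFO — newest first]: 328 @ $10.25 + 34 @ $8.70 = $3,657.80
Sale 2 (430) [LIFO — newest first]: 385 @ $7.95 + 45 @ $8.60 = $3,447.75
Sale 3 (308) [LIFO — newest first]: 266 @ $14.50 + 42 @ $8.60 = $4,218.20
Sale 4 (282) [LIFO — newest first]: 129 @ $13.00 + 153 @ $8.60 = $2,992.80
Total COGS = $3,657.80 + $3,447.75 + $4,218.20 + $2,992.80 = $14,316.55
Ending inventory: 41 @ $7.05 + 45 @ $8.70 + 124 @ $8.60 + 364 @ $11.60 = $5,969.35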